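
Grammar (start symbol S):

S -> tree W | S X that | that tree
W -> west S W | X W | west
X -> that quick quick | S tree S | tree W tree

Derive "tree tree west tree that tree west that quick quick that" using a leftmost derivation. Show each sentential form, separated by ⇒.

S ⇒ S X that ⇒ tree W X that ⇒ tree X W X that ⇒ tree S tree S W X that ⇒ tree tree W tree S W X that ⇒ tree tree west tree S W X that ⇒ tree tree west tree that tree W X that ⇒ tree tree west tree that tree west X that ⇒ tree tree west tree that tree west that quick quick that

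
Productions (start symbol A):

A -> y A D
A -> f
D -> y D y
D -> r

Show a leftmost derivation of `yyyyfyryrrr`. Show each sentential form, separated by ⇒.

A ⇒ yAD ⇒ yyADD ⇒ yyyADDD ⇒ yyyyADDDD ⇒ yyyyfDDDD ⇒ yyyyfyDyDDD ⇒ yyyyfyryDDD ⇒ yyyyfyryrDD ⇒ yyyyfyryrrD ⇒ yyyyfyryrrr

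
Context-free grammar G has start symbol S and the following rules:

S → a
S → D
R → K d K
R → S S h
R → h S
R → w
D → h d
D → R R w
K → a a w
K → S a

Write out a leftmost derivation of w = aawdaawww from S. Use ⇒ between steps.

S ⇒ D   [S → D]
D ⇒ RRw   [D → R R w]
RRw ⇒ KdKRw   [R → K d K]
KdKRw ⇒ aawdKRw   [K → a a w]
aawdKRw ⇒ aawdaawRw   [K → a a w]
aawdaawRw ⇒ aawdaawww   [R → w]

S ⇒ D ⇒ RRw ⇒ KdKRw ⇒ aawdKRw ⇒ aawdaawRw ⇒ aawdaawww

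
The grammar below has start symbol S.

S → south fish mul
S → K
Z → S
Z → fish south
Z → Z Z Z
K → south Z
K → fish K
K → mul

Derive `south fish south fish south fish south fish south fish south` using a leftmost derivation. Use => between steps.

S => K => south Z => south Z Z Z => south Z Z Z Z Z => south fish south Z Z Z Z => south fish south fish south Z Z Z => south fish south fish south fish south Z Z => south fish south fish south fish south fish south Z => south fish south fish south fish south fish south fish south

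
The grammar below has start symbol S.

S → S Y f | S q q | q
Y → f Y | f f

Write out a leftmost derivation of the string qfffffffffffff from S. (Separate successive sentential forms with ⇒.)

S ⇒ SYf ⇒ SYfYf ⇒ SYfYfYf ⇒ SYfYfYfYf ⇒ qYfYfYfYf ⇒ qfYfYfYfYf ⇒ qffffYfYfYf ⇒ qfffffffYfYf ⇒ qffffffffffYf ⇒ qfffffffffffff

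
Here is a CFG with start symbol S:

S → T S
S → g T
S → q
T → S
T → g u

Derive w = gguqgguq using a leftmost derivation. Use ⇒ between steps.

S⇒gT⇒gS⇒gTS⇒gSS⇒gTSS⇒gSSS⇒gTSSS⇒gguSSS⇒gguqSS⇒gguqgTS⇒gguqgguS⇒gguqgguq

S ⇒ gT   [S → g T]
gT ⇒ gS   [T → S]
gS ⇒ gTS   [S → T S]
gTS ⇒ gSS   [T → S]
gSS ⇒ gTSS   [S → T S]
gTSS ⇒ gSSS   [T → S]
gSSS ⇒ gTSSS   [S → T S]
gTSSS ⇒ gguSSS   [T → g u]
gguSSS ⇒ gguqSS   [S → q]
gguqSS ⇒ gguqgTS   [S → g T]
gguqgTS ⇒ gguqgguS   [T → g u]
gguqgguS ⇒ gguqgguq   [S → q]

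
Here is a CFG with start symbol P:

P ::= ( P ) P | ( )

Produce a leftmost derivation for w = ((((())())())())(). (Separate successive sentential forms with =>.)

P => (P)P => ((P)P)P => (((P)P)P)P => ((((P)P)P)P)P => ((((())P)P)P)P => ((((())())P)P)P => ((((())())())P)P => ((((())())())())P => ((((())())())())()

P => (P)P   [P ::= ( P ) P]
(P)P => ((P)P)P   [P ::= ( P ) P]
((P)P)P => (((P)P)P)P   [P ::= ( P ) P]
(((P)P)P)P => ((((P)P)P)P)P   [P ::= ( P ) P]
((((P)P)P)P)P => ((((())P)P)P)P   [P ::= ( )]
((((())P)P)P)P => ((((())())P)P)P   [P ::= ( )]
((((())())P)P)P => ((((())())())P)P   [P ::= ( )]
((((())())())P)P => ((((())())())())P   [P ::= ( )]
((((())())())())P => ((((())())())())()   [P ::= ( )]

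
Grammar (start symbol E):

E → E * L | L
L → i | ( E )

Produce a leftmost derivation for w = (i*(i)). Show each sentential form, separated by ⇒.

E ⇒ L ⇒ (E) ⇒ (E*L) ⇒ (L*L) ⇒ (i*L) ⇒ (i*(E)) ⇒ (i*(L)) ⇒ (i*(i))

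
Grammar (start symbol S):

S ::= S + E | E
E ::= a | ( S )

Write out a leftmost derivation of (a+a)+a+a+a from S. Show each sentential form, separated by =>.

S => S+E   [S ::= S + E]
S+E => S+E+E   [S ::= S + E]
S+E+E => S+E+E+E   [S ::= S + E]
S+E+E+E => E+E+E+E   [S ::= E]
E+E+E+E => (S)+E+E+E   [E ::= ( S )]
(S)+E+E+E => (S+E)+E+E+E   [S ::= S + E]
(S+E)+E+E+E => (E+E)+E+E+E   [S ::= E]
(E+E)+E+E+E => (a+E)+E+E+E   [E ::= a]
(a+E)+E+E+E => (a+a)+E+E+E   [E ::= a]
(a+a)+E+E+E => (a+a)+a+E+E   [E ::= a]
(a+a)+a+E+E => (a+a)+a+a+E   [E ::= a]
(a+a)+a+a+E => (a+a)+a+a+a   [E ::= a]

S=>S+E=>S+E+E=>S+E+E+E=>E+E+E+E=>(S)+E+E+E=>(S+E)+E+E+E=>(E+E)+E+E+E=>(a+E)+E+E+E=>(a+a)+E+E+E=>(a+a)+a+E+E=>(a+a)+a+a+E=>(a+a)+a+a+a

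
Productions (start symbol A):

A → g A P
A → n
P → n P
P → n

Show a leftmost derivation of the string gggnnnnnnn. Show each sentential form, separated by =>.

A => gAP   [A → g A P]
gAP => ggAPP   [A → g A P]
ggAPP => gggAPPP   [A → g A P]
gggAPPP => gggnPPP   [A → n]
gggnPPP => gggnnPP   [P → n]
gggnnPP => gggnnnPP   [P → n P]
gggnnnPP => gggnnnnP   [P → n]
gggnnnnP => gggnnnnnP   [P → n P]
gggnnnnnP => gggnnnnnnP   [P → n P]
gggnnnnnnP => gggnnnnnnn   [P → n]

A => gAP => ggAPP => gggAPPP => gggnPPP => gggnnPP => gggnnnPP => gggnnnnP => gggnnnnnP => gggnnnnnnP => gggnnnnnnn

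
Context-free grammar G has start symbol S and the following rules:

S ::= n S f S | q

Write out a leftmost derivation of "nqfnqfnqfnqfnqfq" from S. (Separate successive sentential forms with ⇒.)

S ⇒ nSfS ⇒ nqfS ⇒ nqfnSfS ⇒ nqfnqfS ⇒ nqfnqfnSfS ⇒ nqfnqfnqfS ⇒ nqfnqfnqfnSfS ⇒ nqfnqfnqfnqfS ⇒ nqfnqfnqfnqfnSfS ⇒ nqfnqfnqfnqfnqfS ⇒ nqfnqfnqfnqfnqfq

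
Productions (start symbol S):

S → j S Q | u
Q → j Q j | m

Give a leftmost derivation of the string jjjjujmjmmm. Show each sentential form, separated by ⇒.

S⇒jSQ⇒jjSQQ⇒jjjSQQQ⇒jjjjSQQQQ⇒jjjjuQQQQ⇒jjjjujQjQQQ⇒jjjjujmjQQQ⇒jjjjujmjmQQ⇒jjjjujmjmmQ⇒jjjjujmjmmm

S ⇒ jSQ   [S → j S Q]
jSQ ⇒ jjSQQ   [S → j S Q]
jjSQQ ⇒ jjjSQQQ   [S → j S Q]
jjjSQQQ ⇒ jjjjSQQQQ   [S → j S Q]
jjjjSQQQQ ⇒ jjjjuQQQQ   [S → u]
jjjjuQQQQ ⇒ jjjjujQjQQQ   [Q → j Q j]
jjjjujQjQQQ ⇒ jjjjujmjQQQ   [Q → m]
jjjjujmjQQQ ⇒ jjjjujmjmQQ   [Q → m]
jjjjujmjmQQ ⇒ jjjjujmjmmQ   [Q → m]
jjjjujmjmmQ ⇒ jjjjujmjmmm   [Q → m]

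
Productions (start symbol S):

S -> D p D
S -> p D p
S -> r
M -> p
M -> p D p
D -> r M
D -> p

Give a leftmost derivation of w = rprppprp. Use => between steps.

S => DpD => rMpD => rpDppD => rprMppD => rprpppD => rprppprM => rprppprp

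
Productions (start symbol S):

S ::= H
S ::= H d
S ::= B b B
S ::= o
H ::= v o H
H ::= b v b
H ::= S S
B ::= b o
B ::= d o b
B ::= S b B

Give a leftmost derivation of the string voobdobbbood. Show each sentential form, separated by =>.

S=>Hd=>voHd=>voSSd=>voBbBSd=>voSbBbBSd=>voobBbBSd=>voobdobbBSd=>voobdobbboSd=>voobdobbbood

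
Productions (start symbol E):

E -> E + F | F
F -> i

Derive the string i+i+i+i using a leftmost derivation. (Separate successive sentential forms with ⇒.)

E ⇒ E+F   [E -> E + F]
E+F ⇒ E+F+F   [E -> E + F]
E+F+F ⇒ E+F+F+F   [E -> E + F]
E+F+F+F ⇒ F+F+F+F   [E -> F]
F+F+F+F ⇒ i+F+F+F   [F -> i]
i+F+F+F ⇒ i+i+F+F   [F -> i]
i+i+F+F ⇒ i+i+i+F   [F -> i]
i+i+i+F ⇒ i+i+i+i   [F -> i]

E ⇒ E+F ⇒ E+F+F ⇒ E+F+F+F ⇒ F+F+F+F ⇒ i+F+F+F ⇒ i+i+F+F ⇒ i+i+i+F ⇒ i+i+i+i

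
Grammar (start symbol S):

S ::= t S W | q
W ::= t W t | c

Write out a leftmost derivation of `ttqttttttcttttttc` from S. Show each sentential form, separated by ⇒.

S⇒tSW⇒ttSWW⇒ttqWW⇒ttqtWtW⇒ttqttWttW⇒ttqtttWtttW⇒ttqttttWttttW⇒ttqtttttWtttttW⇒ttqttttttWttttttW⇒ttqttttttcttttttW⇒ttqttttttcttttttc

S ⇒ tSW   [S ::= t S W]
tSW ⇒ ttSWW   [S ::= t S W]
ttSWW ⇒ ttqWW   [S ::= q]
ttqWW ⇒ ttqtWtW   [W ::= t W t]
ttqtWtW ⇒ ttqttWttW   [W ::= t W t]
ttqttWttW ⇒ ttqtttWtttW   [W ::= t W t]
ttqtttWtttW ⇒ ttqttttWttttW   [W ::= t W t]
ttqttttWttttW ⇒ ttqtttttWtttttW   [W ::= t W t]
ttqtttttWtttttW ⇒ ttqttttttWttttttW   [W ::= t W t]
ttqttttttWttttttW ⇒ ttqttttttcttttttW   [W ::= c]
ttqttttttcttttttW ⇒ ttqttttttcttttttc   [W ::= c]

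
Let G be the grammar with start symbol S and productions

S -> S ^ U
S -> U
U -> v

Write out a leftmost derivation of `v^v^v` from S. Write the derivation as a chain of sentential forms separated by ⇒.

S ⇒ S^U   [S -> S ^ U]
S^U ⇒ S^U^U   [S -> S ^ U]
S^U^U ⇒ U^U^U   [S -> U]
U^U^U ⇒ v^U^U   [U -> v]
v^U^U ⇒ v^v^U   [U -> v]
v^v^U ⇒ v^v^v   [U -> v]

S ⇒ S^U ⇒ S^U^U ⇒ U^U^U ⇒ v^U^U ⇒ v^v^U ⇒ v^v^v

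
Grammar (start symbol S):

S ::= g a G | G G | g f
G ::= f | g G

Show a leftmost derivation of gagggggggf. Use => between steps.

S => gaG   [S ::= g a G]
gaG => gagG   [G ::= g G]
gagG => gaggG   [G ::= g G]
gaggG => gagggG   [G ::= g G]
gagggG => gaggggG   [G ::= g G]
gaggggG => gagggggG   [G ::= g G]
gagggggG => gaggggggG   [G ::= g G]
gaggggggG => gagggggggG   [G ::= g G]
gagggggggG => gagggggggf   [G ::= f]

S=>gaG=>gagG=>gaggG=>gagggG=>gaggggG=>gagggggG=>gaggggggG=>gagggggggG=>gagggggggf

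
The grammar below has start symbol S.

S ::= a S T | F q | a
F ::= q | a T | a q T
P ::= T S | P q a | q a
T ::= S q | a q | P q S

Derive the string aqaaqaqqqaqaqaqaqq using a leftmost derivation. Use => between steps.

S => Fq   [S ::= F q]
Fq => aqTq   [F ::= a q T]
aqTq => aqSqq   [T ::= S q]
aqSqq => aqaSTqq   [S ::= a S T]
aqaSTqq => aqaFqTqq   [S ::= F q]
aqaFqTqq => aqaaqTqTqq   [F ::= a q T]
aqaaqTqTqq => aqaaqaqqTqq   [T ::= a q]
aqaaqaqqTqq => aqaaqaqqPqSqq   [T ::= P q S]
aqaaqaqqPqSqq => aqaaqaqqPqaqSqq   [P ::= P q a]
aqaaqaqqPqaqSqq => aqaaqaqqPqaqaqSqq   [P ::= P q a]
aqaaqaqqPqaqaqSqq => aqaaqaqqqaqaqaqSqq   [P ::= q a]
aqaaqaqqqaqaqaqSqq => aqaaqaqqqaqaqaqaqq   [S ::= a]

S => Fq => aqTq => aqSqq => aqaSTqq => aqaFqTqq => aqaaqTqTqq => aqaaqaqqTqq => aqaaqaqqPqSqq => aqaaqaqqPqaqSqq => aqaaqaqqPqaqaqSqq => aqaaqaqqqaqaqaqSqq => aqaaqaqqqaqaqaqaqq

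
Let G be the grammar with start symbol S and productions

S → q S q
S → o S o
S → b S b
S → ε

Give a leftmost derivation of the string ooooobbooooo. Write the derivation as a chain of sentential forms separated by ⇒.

S ⇒ oSo ⇒ ooSoo ⇒ oooSooo ⇒ ooooSoooo ⇒ oooooSooooo ⇒ ooooobSbooooo ⇒ ooooobbooooo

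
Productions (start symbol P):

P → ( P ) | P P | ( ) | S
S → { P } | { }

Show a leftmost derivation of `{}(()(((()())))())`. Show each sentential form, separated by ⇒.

P ⇒ PP ⇒ SP ⇒ {}P ⇒ {}(P) ⇒ {}(PP) ⇒ {}(()P) ⇒ {}(()PP) ⇒ {}(()(P)P) ⇒ {}(()((P))P) ⇒ {}(()(((P)))P) ⇒ {}(()(((PP)))P) ⇒ {}(()(((()P)))P) ⇒ {}(()(((()())))P) ⇒ {}(()(((()())))())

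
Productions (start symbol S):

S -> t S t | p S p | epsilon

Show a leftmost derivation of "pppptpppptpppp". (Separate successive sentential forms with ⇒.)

S ⇒ pSp ⇒ ppSpp ⇒ pppSppp ⇒ ppppSpppp ⇒ pppptStpppp ⇒ pppptpSptpppp ⇒ pppptppSpptpppp ⇒ pppptpppptpppp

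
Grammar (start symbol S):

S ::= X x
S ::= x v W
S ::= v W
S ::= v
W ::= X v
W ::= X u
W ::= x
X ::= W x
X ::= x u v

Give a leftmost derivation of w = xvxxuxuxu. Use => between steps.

S=>xvW=>xvXu=>xvWxu=>xvXuxu=>xvWxuxu=>xvXuxuxu=>xvWxuxuxu=>xvxxuxuxu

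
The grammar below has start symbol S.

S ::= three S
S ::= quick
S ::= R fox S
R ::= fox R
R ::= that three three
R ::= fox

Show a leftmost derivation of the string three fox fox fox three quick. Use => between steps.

S => three S   [S ::= three S]
three S => three R fox S   [S ::= R fox S]
three R fox S => three fox R fox S   [R ::= fox R]
three fox R fox S => three fox fox fox S   [R ::= fox]
three fox fox fox S => three fox fox fox three S   [S ::= three S]
three fox fox fox three S => three fox fox fox three quick   [S ::= quick]

S => three S => three R fox S => three fox R fox S => three fox fox fox S => three fox fox fox three S => three fox fox fox three quick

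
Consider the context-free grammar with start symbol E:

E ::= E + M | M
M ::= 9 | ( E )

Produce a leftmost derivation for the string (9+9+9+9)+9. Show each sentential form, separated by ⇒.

E ⇒ E+M ⇒ M+M ⇒ (E)+M ⇒ (E+M)+M ⇒ (E+M+M)+M ⇒ (E+M+M+M)+M ⇒ (M+M+M+M)+M ⇒ (9+M+M+M)+M ⇒ (9+9+M+M)+M ⇒ (9+9+9+M)+M ⇒ (9+9+9+9)+M ⇒ (9+9+9+9)+9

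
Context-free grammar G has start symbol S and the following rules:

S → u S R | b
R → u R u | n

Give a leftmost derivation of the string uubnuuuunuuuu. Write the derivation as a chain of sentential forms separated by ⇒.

S ⇒ uSR ⇒ uuSRR ⇒ uubRR ⇒ uubnR ⇒ uubnuRu ⇒ uubnuuRuu ⇒ uubnuuuRuuu ⇒ uubnuuuuRuuuu ⇒ uubnuuuunuuuu

S ⇒ uSR   [S → u S R]
uSR ⇒ uuSRR   [S → u S R]
uuSRR ⇒ uubRR   [S → b]
uubRR ⇒ uubnR   [R → n]
uubnR ⇒ uubnuRu   [R → u R u]
uubnuRu ⇒ uubnuuRuu   [R → u R u]
uubnuuRuu ⇒ uubnuuuRuuu   [R → u R u]
uubnuuuRuuu ⇒ uubnuuuuRuuuu   [R → u R u]
uubnuuuuRuuuu ⇒ uubnuuuunuuuu   [R → n]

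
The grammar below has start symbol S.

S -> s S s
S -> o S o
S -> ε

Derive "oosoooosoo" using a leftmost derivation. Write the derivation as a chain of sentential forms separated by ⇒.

S ⇒ oSo ⇒ ooSoo ⇒ oosSsoo ⇒ oosoSosoo ⇒ oosooSoosoo ⇒ oosoooosoo

S ⇒ oSo   [S -> o S o]
oSo ⇒ ooSoo   [S -> o S o]
ooSoo ⇒ oosSsoo   [S -> s S s]
oosSsoo ⇒ oosoSosoo   [S -> o S o]
oosoSosoo ⇒ oosooSoosoo   [S -> o S o]
oosooSoosoo ⇒ oosoooosoo   [S -> ε]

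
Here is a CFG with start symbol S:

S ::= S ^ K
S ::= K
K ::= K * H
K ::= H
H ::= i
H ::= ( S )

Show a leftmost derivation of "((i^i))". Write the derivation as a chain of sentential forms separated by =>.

S=>K=>H=>(S)=>(K)=>(H)=>((S))=>((S^K))=>((K^K))=>((H^K))=>((i^K))=>((i^H))=>((i^i))

S => K   [S ::= K]
K => H   [K ::= H]
H => (S)   [H ::= ( S )]
(S) => (K)   [S ::= K]
(K) => (H)   [K ::= H]
(H) => ((S))   [H ::= ( S )]
((S)) => ((S^K))   [S ::= S ^ K]
((S^K)) => ((K^K))   [S ::= K]
((K^K)) => ((H^K))   [K ::= H]
((H^K)) => ((i^K))   [H ::= i]
((i^K)) => ((i^H))   [K ::= H]
((i^H)) => ((i^i))   [H ::= i]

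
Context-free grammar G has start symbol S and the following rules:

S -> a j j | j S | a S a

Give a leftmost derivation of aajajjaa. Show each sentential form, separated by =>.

S => aSa => aaSaa => aajSaa => aajajjaa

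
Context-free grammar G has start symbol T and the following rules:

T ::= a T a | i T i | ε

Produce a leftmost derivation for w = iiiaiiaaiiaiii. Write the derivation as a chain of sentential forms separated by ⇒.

T ⇒ iTi ⇒ iiTii ⇒ iiiTiii ⇒ iiiaTaiii ⇒ iiiaiTiaiii ⇒ iiiaiiTiiaiii ⇒ iiiaiiaTaiiaiii ⇒ iiiaiiaaiiaiii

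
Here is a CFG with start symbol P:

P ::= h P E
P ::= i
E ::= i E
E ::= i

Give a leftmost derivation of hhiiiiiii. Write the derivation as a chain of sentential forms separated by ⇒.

P ⇒ hPE   [P ::= h P E]
hPE ⇒ hhPEE   [P ::= h P E]
hhPEE ⇒ hhiEE   [P ::= i]
hhiEE ⇒ hhiiEE   [E ::= i E]
hhiiEE ⇒ hhiiiEE   [E ::= i E]
hhiiiEE ⇒ hhiiiiEE   [E ::= i E]
hhiiiiEE ⇒ hhiiiiiE   [E ::= i]
hhiiiiiE ⇒ hhiiiiiiE   [E ::= i E]
hhiiiiiiE ⇒ hhiiiiiii   [E ::= i]

P⇒hPE⇒hhPEE⇒hhiEE⇒hhiiEE⇒hhiiiEE⇒hhiiiiEE⇒hhiiiiiE⇒hhiiiiiiE⇒hhiiiiiii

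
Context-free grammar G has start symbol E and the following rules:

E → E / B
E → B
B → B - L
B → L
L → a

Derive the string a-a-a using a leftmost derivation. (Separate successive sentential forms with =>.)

E => B   [E → B]
B => B-L   [B → B - L]
B-L => B-L-L   [B → B - L]
B-L-L => L-L-L   [B → L]
L-L-L => a-L-L   [L → a]
a-L-L => a-a-L   [L → a]
a-a-L => a-a-a   [L → a]

E => B => B-L => B-L-L => L-L-L => a-L-L => a-a-L => a-a-a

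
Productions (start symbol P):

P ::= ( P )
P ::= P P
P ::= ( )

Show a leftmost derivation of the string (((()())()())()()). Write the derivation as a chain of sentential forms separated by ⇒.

P ⇒ (P) ⇒ (PP) ⇒ (PPP) ⇒ ((P)PP) ⇒ ((PP)PP) ⇒ ((PPP)PP) ⇒ (((P)PP)PP) ⇒ (((PP)PP)PP) ⇒ (((()P)PP)PP) ⇒ (((()())PP)PP) ⇒ (((()())()P)PP) ⇒ (((()())()())PP) ⇒ (((()())()())()P) ⇒ (((()())()())()())

P ⇒ (P)   [P ::= ( P )]
(P) ⇒ (PP)   [P ::= P P]
(PP) ⇒ (PPP)   [P ::= P P]
(PPP) ⇒ ((P)PP)   [P ::= ( P )]
((P)PP) ⇒ ((PP)PP)   [P ::= P P]
((PP)PP) ⇒ ((PPP)PP)   [P ::= P P]
((PPP)PP) ⇒ (((P)PP)PP)   [P ::= ( P )]
(((P)PP)PP) ⇒ (((PP)PP)PP)   [P ::= P P]
(((PP)PP)PP) ⇒ (((()P)PP)PP)   [P ::= ( )]
(((()P)PP)PP) ⇒ (((()())PP)PP)   [P ::= ( )]
(((()())PP)PP) ⇒ (((()())()P)PP)   [P ::= ( )]
(((()())()P)PP) ⇒ (((()())()())PP)   [P ::= ( )]
(((()())()())PP) ⇒ (((()())()())()P)   [P ::= ( )]
(((()())()())()P) ⇒ (((()())()())()())   [P ::= ( )]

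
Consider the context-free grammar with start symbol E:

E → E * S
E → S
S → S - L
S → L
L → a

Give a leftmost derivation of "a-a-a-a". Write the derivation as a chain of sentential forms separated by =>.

E=>S=>S-L=>S-L-L=>S-L-L-L=>L-L-L-L=>a-L-L-L=>a-a-L-L=>a-a-a-L=>a-a-a-a

E => S   [E → S]
S => S-L   [S → S - L]
S-L => S-L-L   [S → S - L]
S-L-L => S-L-L-L   [S → S - L]
S-L-L-L => L-L-L-L   [S → L]
L-L-L-L => a-L-L-L   [L → a]
a-L-L-L => a-a-L-L   [L → a]
a-a-L-L => a-a-a-L   [L → a]
a-a-a-L => a-a-a-a   [L → a]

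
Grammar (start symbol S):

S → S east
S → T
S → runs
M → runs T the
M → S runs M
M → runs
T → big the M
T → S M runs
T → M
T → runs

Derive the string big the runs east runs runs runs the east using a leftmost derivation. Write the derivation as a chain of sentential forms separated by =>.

S => S east => T east => big the M east => big the S runs M east => big the S east runs M east => big the runs east runs M east => big the runs east runs runs T the east => big the runs east runs runs runs the east

S => S east   [S → S east]
S east => T east   [S → T]
T east => big the M east   [T → big the M]
big the M east => big the S runs M east   [M → S runs M]
big the S runs M east => big the S east runs M east   [S → S east]
big the S east runs M east => big the runs east runs M east   [S → runs]
big the runs east runs M east => big the runs east runs runs T the east   [M → runs T the]
big the runs east runs runs T the east => big the runs east runs runs runs the east   [T → runs]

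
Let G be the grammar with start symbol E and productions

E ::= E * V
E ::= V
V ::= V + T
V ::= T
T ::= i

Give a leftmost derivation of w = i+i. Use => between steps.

E => V => V+T => T+T => i+T => i+i

E => V   [E ::= V]
V => V+T   [V ::= V + T]
V+T => T+T   [V ::= T]
T+T => i+T   [T ::= i]
i+T => i+i   [T ::= i]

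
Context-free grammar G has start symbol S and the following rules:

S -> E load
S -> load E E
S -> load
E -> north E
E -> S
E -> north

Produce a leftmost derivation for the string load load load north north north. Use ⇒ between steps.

S ⇒ load E E ⇒ load S E ⇒ load load E E E ⇒ load load S E E ⇒ load load load E E ⇒ load load load north E E ⇒ load load load north north E ⇒ load load load north north north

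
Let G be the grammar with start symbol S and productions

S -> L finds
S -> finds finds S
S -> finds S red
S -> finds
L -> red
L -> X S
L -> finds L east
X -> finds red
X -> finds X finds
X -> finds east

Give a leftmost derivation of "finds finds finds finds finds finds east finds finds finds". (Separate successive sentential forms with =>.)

S => finds finds S   [S -> finds finds S]
finds finds S => finds finds finds finds S   [S -> finds finds S]
finds finds finds finds S => finds finds finds finds L finds   [S -> L finds]
finds finds finds finds L finds => finds finds finds finds X S finds   [L -> X S]
finds finds finds finds X S finds => finds finds finds finds finds X finds S finds   [X -> finds X finds]
finds finds finds finds finds X finds S finds => finds finds finds finds finds finds east finds S finds   [X -> finds east]
finds finds finds finds finds finds east finds S finds => finds finds finds finds finds finds east finds finds finds   [S -> finds]

S => finds finds S => finds finds finds finds S => finds finds finds finds L finds => finds finds finds finds X S finds => finds finds finds finds finds X finds S finds => finds finds finds finds finds finds east finds S finds => finds finds finds finds finds finds east finds finds finds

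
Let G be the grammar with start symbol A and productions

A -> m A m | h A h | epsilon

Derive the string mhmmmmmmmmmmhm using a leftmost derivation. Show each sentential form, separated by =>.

A=>mAm=>mhAhm=>mhmAmhm=>mhmmAmmhm=>mhmmmAmmmhm=>mhmmmmAmmmmhm=>mhmmmmmAmmmmmhm=>mhmmmmmmmmmmhm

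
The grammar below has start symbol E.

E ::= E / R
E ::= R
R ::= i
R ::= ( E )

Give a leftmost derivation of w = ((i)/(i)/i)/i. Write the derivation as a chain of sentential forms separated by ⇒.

E ⇒ E/R ⇒ R/R ⇒ (E)/R ⇒ (E/R)/R ⇒ (E/R/R)/R ⇒ (R/R/R)/R ⇒ ((E)/R/R)/R ⇒ ((R)/R/R)/R ⇒ ((i)/R/R)/R ⇒ ((i)/(E)/R)/R ⇒ ((i)/(R)/R)/R ⇒ ((i)/(i)/R)/R ⇒ ((i)/(i)/i)/R ⇒ ((i)/(i)/i)/i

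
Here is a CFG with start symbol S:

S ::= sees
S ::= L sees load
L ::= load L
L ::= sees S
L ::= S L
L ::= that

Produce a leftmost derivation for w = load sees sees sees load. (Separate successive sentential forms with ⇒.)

S ⇒ L sees load   [S ::= L sees load]
L sees load ⇒ load L sees load   [L ::= load L]
load L sees load ⇒ load sees S sees load   [L ::= sees S]
load sees S sees load ⇒ load sees sees sees load   [S ::= sees]

S ⇒ L sees load ⇒ load L sees load ⇒ load sees S sees load ⇒ load sees sees sees load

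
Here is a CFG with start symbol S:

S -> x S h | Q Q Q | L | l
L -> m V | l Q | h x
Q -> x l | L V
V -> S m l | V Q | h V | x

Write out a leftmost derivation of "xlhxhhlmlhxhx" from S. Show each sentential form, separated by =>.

S => QQQ   [S -> Q Q Q]
QQQ => xlQQ   [Q -> x l]
xlQQ => xlLVQ   [Q -> L V]
xlLVQ => xlhxVQ   [L -> h x]
xlhxVQ => xlhxhVQ   [V -> h V]
xlhxhVQ => xlhxhhVQ   [V -> h V]
xlhxhhVQ => xlhxhhSmlQ   [V -> S m l]
xlhxhhSmlQ => xlhxhhlmlQ   [S -> l]
xlhxhhlmlQ => xlhxhhlmlLV   [Q -> L V]
xlhxhhlmlLV => xlhxhhlmlhxV   [L -> h x]
xlhxhhlmlhxV => xlhxhhlmlhxhV   [V -> h V]
xlhxhhlmlhxhV => xlhxhhlmlhxhx   [V -> x]

S => QQQ => xlQQ => xlLVQ => xlhxVQ => xlhxhVQ => xlhxhhVQ => xlhxhhSmlQ => xlhxhhlmlQ => xlhxhhlmlLV => xlhxhhlmlhxV => xlhxhhlmlhxhV => xlhxhhlmlhxhx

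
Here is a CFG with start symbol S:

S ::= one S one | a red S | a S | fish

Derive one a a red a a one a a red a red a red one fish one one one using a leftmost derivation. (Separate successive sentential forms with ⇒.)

S ⇒ one S one   [S ::= one S one]
one S one ⇒ one a S one   [S ::= a S]
one a S one ⇒ one a a red S one   [S ::= a red S]
one a a red S one ⇒ one a a red a S one   [S ::= a S]
one a a red a S one ⇒ one a a red a a S one   [S ::= a S]
one a a red a a S one ⇒ one a a red a a one S one one   [S ::= one S one]
one a a red a a one S one one ⇒ one a a red a a one a S one one   [S ::= a S]
one a a red a a one a S one one ⇒ one a a red a a one a a red S one one   [S ::= a red S]
one a a red a a one a a red S one one ⇒ one a a red a a one a a red a red S one one   [S ::= a red S]
one a a red a a one a a red a red S one one ⇒ one a a red a a one a a red a red a red S one one   [S ::= a red S]
one a a red a a one a a red a red a red S one one ⇒ one a a red a a one a a red a red a red one S one one one   [S ::= one S one]
one a a red a a one a a red a red a red one S one one one ⇒ one a a red a a one a a red a red a red one fish one one one   [S ::= fish]

S ⇒ one S one ⇒ one a S one ⇒ one a a red S one ⇒ one a a red a S one ⇒ one a a red a a S one ⇒ one a a red a a one S one one ⇒ one a a red a a one a S one one ⇒ one a a red a a one a a red S one one ⇒ one a a red a a one a a red a red S one one ⇒ one a a red a a one a a red a red a red S one one ⇒ one a a red a a one a a red a red a red one S one one one ⇒ one a a red a a one a a red a red a red one fish one one one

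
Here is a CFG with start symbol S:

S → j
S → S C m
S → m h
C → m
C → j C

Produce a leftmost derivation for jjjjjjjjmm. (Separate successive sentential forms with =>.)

S=>SCm=>jCm=>jjCm=>jjjCm=>jjjjCm=>jjjjjCm=>jjjjjjCm=>jjjjjjjCm=>jjjjjjjjCm=>jjjjjjjjmm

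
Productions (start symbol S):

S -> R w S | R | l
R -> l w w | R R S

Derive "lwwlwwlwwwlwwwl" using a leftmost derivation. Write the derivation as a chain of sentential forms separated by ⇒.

S⇒RwS⇒RRSwS⇒lwwRSwS⇒lwwlwwSwS⇒lwwlwwRwSwS⇒lwwlwwlwwwSwS⇒lwwlwwlwwwRwS⇒lwwlwwlwwwlwwwS⇒lwwlwwlwwwlwwwl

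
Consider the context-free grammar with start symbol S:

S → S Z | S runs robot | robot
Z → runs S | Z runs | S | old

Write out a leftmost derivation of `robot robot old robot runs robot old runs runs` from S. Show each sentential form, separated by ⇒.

S ⇒ S Z   [S → S Z]
S Z ⇒ robot Z   [S → robot]
robot Z ⇒ robot Z runs   [Z → Z runs]
robot Z runs ⇒ robot Z runs runs   [Z → Z runs]
robot Z runs runs ⇒ robot S runs runs   [Z → S]
robot S runs runs ⇒ robot S Z runs runs   [S → S Z]
robot S Z runs runs ⇒ robot S runs robot Z runs runs   [S → S runs robot]
robot S runs robot Z runs runs ⇒ robot S Z runs robot Z runs runs   [S → S Z]
robot S Z runs robot Z runs runs ⇒ robot S Z Z runs robot Z runs runs   [S → S Z]
robot S Z Z runs robot Z runs runs ⇒ robot robot Z Z runs robot Z runs runs   [S → robot]
robot robot Z Z runs robot Z runs runs ⇒ robot robot old Z runs robot Z runs runs   [Z → old]
robot robot old Z runs robot Z runs runs ⇒ robot robot old S runs robot Z runs runs   [Z → S]
robot robot old S runs robot Z runs runs ⇒ robot robot old robot runs robot Z runs runs   [S → robot]
robot robot old robot runs robot Z runs runs ⇒ robot robot old robot runs robot old runs runs   [Z → old]

S ⇒ S Z ⇒ robot Z ⇒ robot Z runs ⇒ robot Z runs runs ⇒ robot S runs runs ⇒ robot S Z runs runs ⇒ robot S runs robot Z runs runs ⇒ robot S Z runs robot Z runs runs ⇒ robot S Z Z runs robot Z runs runs ⇒ robot robot Z Z runs robot Z runs runs ⇒ robot robot old Z runs robot Z runs runs ⇒ robot robot old S runs robot Z runs runs ⇒ robot robot old robot runs robot Z runs runs ⇒ robot robot old robot runs robot old runs runs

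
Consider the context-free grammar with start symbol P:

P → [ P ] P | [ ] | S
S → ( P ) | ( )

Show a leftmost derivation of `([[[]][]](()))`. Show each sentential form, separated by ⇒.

P ⇒ S ⇒ (P) ⇒ ([P]P) ⇒ ([[P]P]P) ⇒ ([[[]]P]P) ⇒ ([[[]][]]P) ⇒ ([[[]][]]S) ⇒ ([[[]][]](P)) ⇒ ([[[]][]](S)) ⇒ ([[[]][]](()))

P ⇒ S   [P → S]
S ⇒ (P)   [S → ( P )]
(P) ⇒ ([P]P)   [P → [ P ] P]
([P]P) ⇒ ([[P]P]P)   [P → [ P ] P]
([[P]P]P) ⇒ ([[[]]P]P)   [P → [ ]]
([[[]]P]P) ⇒ ([[[]][]]P)   [P → [ ]]
([[[]][]]P) ⇒ ([[[]][]]S)   [P → S]
([[[]][]]S) ⇒ ([[[]][]](P))   [S → ( P )]
([[[]][]](P)) ⇒ ([[[]][]](S))   [P → S]
([[[]][]](S)) ⇒ ([[[]][]](()))   [S → ( )]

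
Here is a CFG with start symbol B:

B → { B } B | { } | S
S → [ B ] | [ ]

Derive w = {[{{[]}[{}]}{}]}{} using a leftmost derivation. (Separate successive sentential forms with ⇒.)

B ⇒ {B}B ⇒ {S}B ⇒ {[B]}B ⇒ {[{B}B]}B ⇒ {[{{B}B}B]}B ⇒ {[{{S}B}B]}B ⇒ {[{{[]}B}B]}B ⇒ {[{{[]}S}B]}B ⇒ {[{{[]}[B]}B]}B ⇒ {[{{[]}[{}]}B]}B ⇒ {[{{[]}[{}]}{}]}B ⇒ {[{{[]}[{}]}{}]}{}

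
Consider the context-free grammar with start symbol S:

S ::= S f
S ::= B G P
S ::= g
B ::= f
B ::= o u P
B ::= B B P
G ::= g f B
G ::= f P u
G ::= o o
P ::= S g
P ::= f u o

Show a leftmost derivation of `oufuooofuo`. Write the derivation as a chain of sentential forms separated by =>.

S => BGP => ouPGP => oufuoGP => oufuoooP => oufuooofuo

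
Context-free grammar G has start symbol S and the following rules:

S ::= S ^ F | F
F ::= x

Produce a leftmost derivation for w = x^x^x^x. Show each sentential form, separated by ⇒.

S ⇒ S^F   [S ::= S ^ F]
S^F ⇒ S^F^F   [S ::= S ^ F]
S^F^F ⇒ S^F^F^F   [S ::= S ^ F]
S^F^F^F ⇒ F^F^F^F   [S ::= F]
F^F^F^F ⇒ x^F^F^F   [F ::= x]
x^F^F^F ⇒ x^x^F^F   [F ::= x]
x^x^F^F ⇒ x^x^x^F   [F ::= x]
x^x^x^F ⇒ x^x^x^x   [F ::= x]

S ⇒ S^F ⇒ S^F^F ⇒ S^F^F^F ⇒ F^F^F^F ⇒ x^F^F^F ⇒ x^x^F^F ⇒ x^x^x^F ⇒ x^x^x^x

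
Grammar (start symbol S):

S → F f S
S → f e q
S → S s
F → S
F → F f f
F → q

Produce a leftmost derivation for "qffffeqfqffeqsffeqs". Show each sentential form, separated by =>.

S => Ss   [S → S s]
Ss => FfSs   [S → F f S]
FfSs => FfffSs   [F → F f f]
FfffSs => qfffSs   [F → q]
qfffSs => qfffFfSs   [S → F f S]
qfffFfSs => qfffSfSs   [F → S]
qfffSfSs => qffffeqfSs   [S → f e q]
qffffeqfSs => qffffeqfFfSs   [S → F f S]
qffffeqfFfSs => qffffeqfSfSs   [F → S]
qffffeqfSfSs => qffffeqfSsfSs   [S → S s]
qffffeqfSsfSs => qffffeqfFfSsfSs   [S → F f S]
qffffeqfFfSsfSs => qffffeqfqfSsfSs   [F → q]
qffffeqfqfSsfSs => qffffeqfqffeqsfSs   [S → f e q]
qffffeqfqffeqsfSs => qffffeqfqffeqsffeqs   [S → f e q]

S => Ss => FfSs => FfffSs => qfffSs => qfffFfSs => qfffSfSs => qffffeqfSs => qffffeqfFfSs => qffffeqfSfSs => qffffeqfSsfSs => qffffeqfFfSsfSs => qffffeqfqfSsfSs => qffffeqfqffeqsfSs => qffffeqfqffeqsffeqs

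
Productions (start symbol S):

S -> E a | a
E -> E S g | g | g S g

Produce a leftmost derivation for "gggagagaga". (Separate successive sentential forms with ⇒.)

S ⇒ Ea ⇒ ESga ⇒ gSgSga ⇒ gEagSga ⇒ gESgagSga ⇒ ggSgagSga ⇒ ggEagagSga ⇒ gggagagSga ⇒ gggagagaga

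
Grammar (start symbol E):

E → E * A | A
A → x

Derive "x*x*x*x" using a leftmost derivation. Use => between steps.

E => E*A   [E → E * A]
E*A => E*A*A   [E → E * A]
E*A*A => E*A*A*A   [E → E * A]
E*A*A*A => A*A*A*A   [E → A]
A*A*A*A => x*A*A*A   [A → x]
x*A*A*A => x*x*A*A   [A → x]
x*x*A*A => x*x*x*A   [A → x]
x*x*x*A => x*x*x*x   [A → x]

E=>E*A=>E*A*A=>E*A*A*A=>A*A*A*A=>x*A*A*A=>x*x*A*A=>x*x*x*A=>x*x*x*x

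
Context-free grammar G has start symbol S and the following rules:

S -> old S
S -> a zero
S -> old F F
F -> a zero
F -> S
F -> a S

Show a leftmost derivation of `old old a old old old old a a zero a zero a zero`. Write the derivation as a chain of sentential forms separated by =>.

S => old S   [S -> old S]
old S => old old F F   [S -> old F F]
old old F F => old old a S F   [F -> a S]
old old a S F => old old a old S F   [S -> old S]
old old a old S F => old old a old old S F   [S -> old S]
old old a old old S F => old old a old old old S F   [S -> old S]
old old a old old old S F => old old a old old old old F F F   [S -> old F F]
old old a old old old old F F F => old old a old old old old a S F F   [F -> a S]
old old a old old old old a S F F => old old a old old old old a a zero F F   [S -> a zero]
old old a old old old old a a zero F F => old old a old old old old a a zero a zero F   [F -> a zero]
old old a old old old old a a zero a zero F => old old a old old old old a a zero a zero S   [F -> S]
old old a old old old old a a zero a zero S => old old a old old old old a a zero a zero a zero   [S -> a zero]

S => old S => old old F F => old old a S F => old old a old S F => old old a old old S F => old old a old old old S F => old old a old old old old F F F => old old a old old old old a S F F => old old a old old old old a a zero F F => old old a old old old old a a zero a zero F => old old a old old old old a a zero a zero S => old old a old old old old a a zero a zero a zero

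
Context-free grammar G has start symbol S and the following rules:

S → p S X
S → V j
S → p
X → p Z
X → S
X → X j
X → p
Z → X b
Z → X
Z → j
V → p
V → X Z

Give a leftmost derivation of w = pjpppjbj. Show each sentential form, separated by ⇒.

S ⇒ Vj   [S → V j]
Vj ⇒ XZj   [V → X Z]
XZj ⇒ pZZj   [X → p Z]
pZZj ⇒ pjZj   [Z → j]
pjZj ⇒ pjXbj   [Z → X b]
pjXbj ⇒ pjXjbj   [X → X j]
pjXjbj ⇒ pjSjbj   [X → S]
pjSjbj ⇒ pjpSXjbj   [S → p S X]
pjpSXjbj ⇒ pjppXjbj   [S → p]
pjppXjbj ⇒ pjpppjbj   [X → p]

S ⇒ Vj ⇒ XZj ⇒ pZZj ⇒ pjZj ⇒ pjXbj ⇒ pjXjbj ⇒ pjSjbj ⇒ pjpSXjbj ⇒ pjppXjbj ⇒ pjpppjbj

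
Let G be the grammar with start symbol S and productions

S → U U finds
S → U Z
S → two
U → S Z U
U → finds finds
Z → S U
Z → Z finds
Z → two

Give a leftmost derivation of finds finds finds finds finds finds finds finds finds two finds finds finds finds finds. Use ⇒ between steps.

S ⇒ U U finds   [S → U U finds]
U U finds ⇒ S Z U U finds   [U → S Z U]
S Z U U finds ⇒ U Z Z U U finds   [S → U Z]
U Z Z U U finds ⇒ finds finds Z Z U U finds   [U → finds finds]
finds finds Z Z U U finds ⇒ finds finds S U Z U U finds   [Z → S U]
finds finds S U Z U U finds ⇒ finds finds U U finds U Z U U finds   [S → U U finds]
finds finds U U finds U Z U U finds ⇒ finds finds finds finds U finds U Z U U finds   [U → finds finds]
finds finds finds finds U finds U Z U U finds ⇒ finds finds finds finds finds finds finds U Z U U finds   [U → finds finds]
finds finds finds finds finds finds finds U Z U U finds ⇒ finds finds finds finds finds finds finds finds finds Z U U finds   [U → finds finds]
finds finds finds finds finds finds finds finds finds Z U U finds ⇒ finds finds finds finds finds finds finds finds finds two U U finds   [Z → two]
finds finds finds finds finds finds finds finds finds two U U finds ⇒ finds finds finds finds finds finds finds finds finds two finds finds U finds   [U → finds finds]
finds finds finds finds finds finds finds finds finds two finds finds U finds ⇒ finds finds finds finds finds finds finds finds finds two finds finds finds finds finds   [U → finds finds]

S ⇒ U U finds ⇒ S Z U U finds ⇒ U Z Z U U finds ⇒ finds finds Z Z U U finds ⇒ finds finds S U Z U U finds ⇒ finds finds U U finds U Z U U finds ⇒ finds finds finds finds U finds U Z U U finds ⇒ finds finds finds finds finds finds finds U Z U U finds ⇒ finds finds finds finds finds finds finds finds finds Z U U finds ⇒ finds finds finds finds finds finds finds finds finds two U U finds ⇒ finds finds finds finds finds finds finds finds finds two finds finds U finds ⇒ finds finds finds finds finds finds finds finds finds two finds finds finds finds finds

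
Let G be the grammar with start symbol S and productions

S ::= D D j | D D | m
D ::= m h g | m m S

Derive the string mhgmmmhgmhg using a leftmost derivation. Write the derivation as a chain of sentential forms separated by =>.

S => DD => mhgD => mhgmmS => mhgmmDD => mhgmmmhgD => mhgmmmhgmhg

S => DD   [S ::= D D]
DD => mhgD   [D ::= m h g]
mhgD => mhgmmS   [D ::= m m S]
mhgmmS => mhgmmDD   [S ::= D D]
mhgmmDD => mhgmmmhgD   [D ::= m h g]
mhgmmmhgD => mhgmmmhgmhg   [D ::= m h g]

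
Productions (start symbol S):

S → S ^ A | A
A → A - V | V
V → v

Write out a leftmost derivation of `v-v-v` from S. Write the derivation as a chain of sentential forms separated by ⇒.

S ⇒ A ⇒ A-V ⇒ A-V-V ⇒ V-V-V ⇒ v-V-V ⇒ v-v-V ⇒ v-v-v

S ⇒ A   [S → A]
A ⇒ A-V   [A → A - V]
A-V ⇒ A-V-V   [A → A - V]
A-V-V ⇒ V-V-V   [A → V]
V-V-V ⇒ v-V-V   [V → v]
v-V-V ⇒ v-v-V   [V → v]
v-v-V ⇒ v-v-v   [V → v]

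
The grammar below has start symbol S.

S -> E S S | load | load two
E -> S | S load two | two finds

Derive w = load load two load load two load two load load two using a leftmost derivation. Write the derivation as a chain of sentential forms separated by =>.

S => E S S => S load two S S => E S S load two S S => S load two S S load two S S => load load two S S load two S S => load load two load S load two S S => load load two load load two load two S S => load load two load load two load two load S => load load two load load two load two load load two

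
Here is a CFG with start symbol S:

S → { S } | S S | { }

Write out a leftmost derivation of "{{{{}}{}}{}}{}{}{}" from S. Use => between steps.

S => SS => SSS => SSSS => {S}SSS => {SS}SSS => {{S}S}SSS => {{SS}S}SSS => {{{S}S}S}SSS => {{{{}}S}S}SSS => {{{{}}{}}S}SSS => {{{{}}{}}{}}SSS => {{{{}}{}}{}}{}SS => {{{{}}{}}{}}{}{}S => {{{{}}{}}{}}{}{}{}

S => SS   [S → S S]
SS => SSS   [S → S S]
SSS => SSSS   [S → S S]
SSSS => {S}SSS   [S → { S }]
{S}SSS => {SS}SSS   [S → S S]
{SS}SSS => {{S}S}SSS   [S → { S }]
{{S}S}SSS => {{SS}S}SSS   [S → S S]
{{SS}S}SSS => {{{S}S}S}SSS   [S → { S }]
{{{S}S}S}SSS => {{{{}}S}S}SSS   [S → { }]
{{{{}}S}S}SSS => {{{{}}{}}S}SSS   [S → { }]
{{{{}}{}}S}SSS => {{{{}}{}}{}}SSS   [S → { }]
{{{{}}{}}{}}SSS => {{{{}}{}}{}}{}SS   [S → { }]
{{{{}}{}}{}}{}SS => {{{{}}{}}{}}{}{}S   [S → { }]
{{{{}}{}}{}}{}{}S => {{{{}}{}}{}}{}{}{}   [S → { }]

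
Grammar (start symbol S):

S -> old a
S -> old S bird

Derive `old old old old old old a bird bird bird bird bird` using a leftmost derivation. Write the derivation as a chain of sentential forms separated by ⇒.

S ⇒ old S bird ⇒ old old S bird bird ⇒ old old old S bird bird bird ⇒ old old old old S bird bird bird bird ⇒ old old old old old S bird bird bird bird bird ⇒ old old old old old old a bird bird bird bird bird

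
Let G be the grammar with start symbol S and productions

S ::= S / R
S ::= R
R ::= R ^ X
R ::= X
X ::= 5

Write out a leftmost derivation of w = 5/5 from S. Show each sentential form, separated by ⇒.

S ⇒ S/R   [S ::= S / R]
S/R ⇒ R/R   [S ::= R]
R/R ⇒ X/R   [R ::= X]
X/R ⇒ 5/R   [X ::= 5]
5/R ⇒ 5/X   [R ::= X]
5/X ⇒ 5/5   [X ::= 5]

S ⇒ S/R ⇒ R/R ⇒ X/R ⇒ 5/R ⇒ 5/X ⇒ 5/5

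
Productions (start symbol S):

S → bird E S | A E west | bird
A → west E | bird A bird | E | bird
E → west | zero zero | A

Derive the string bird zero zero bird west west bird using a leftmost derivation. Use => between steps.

S => bird E S => bird zero zero S => bird zero zero bird E S => bird zero zero bird A S => bird zero zero bird west E S => bird zero zero bird west west S => bird zero zero bird west west bird

S => bird E S   [S → bird E S]
bird E S => bird zero zero S   [E → zero zero]
bird zero zero S => bird zero zero bird E S   [S → bird E S]
bird zero zero bird E S => bird zero zero bird A S   [E → A]
bird zero zero bird A S => bird zero zero bird west E S   [A → west E]
bird zero zero bird west E S => bird zero zero bird west west S   [E → west]
bird zero zero bird west west S => bird zero zero bird west west bird   [S → bird]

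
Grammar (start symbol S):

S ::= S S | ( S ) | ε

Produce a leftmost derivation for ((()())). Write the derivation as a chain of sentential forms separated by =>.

S=>SS=>(S)S=>((S))S=>((SS))S=>(((S)S))S=>((()S))S=>((()(S)))S=>((()()))S=>((()()))

S => SS   [S ::= S S]
SS => (S)S   [S ::= ( S )]
(S)S => ((S))S   [S ::= ( S )]
((S))S => ((SS))S   [S ::= S S]
((SS))S => (((S)S))S   [S ::= ( S )]
(((S)S))S => ((()S))S   [S ::= ε]
((()S))S => ((()(S)))S   [S ::= ( S )]
((()(S)))S => ((()()))S   [S ::= ε]
((()()))S => ((()()))   [S ::= ε]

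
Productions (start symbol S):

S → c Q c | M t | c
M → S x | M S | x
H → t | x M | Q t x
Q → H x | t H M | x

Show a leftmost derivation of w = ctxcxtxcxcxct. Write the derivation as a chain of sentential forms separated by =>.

S => Mt => MSt => SxSt => cQcxSt => ctHMcxSt => ctxMMcxSt => ctxMSMcxSt => ctxSxSMcxSt => ctxMtxSMcxSt => ctxSxtxSMcxSt => ctxcxtxSMcxSt => ctxcxtxcMcxSt => ctxcxtxcxcxSt => ctxcxtxcxcxct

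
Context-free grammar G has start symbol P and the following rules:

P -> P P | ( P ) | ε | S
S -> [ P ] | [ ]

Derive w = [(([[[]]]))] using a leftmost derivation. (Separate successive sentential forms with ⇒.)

P ⇒ S   [P -> S]
S ⇒ [P]   [S -> [ P ]]
[P] ⇒ [(P)]   [P -> ( P )]
[(P)] ⇒ [((P))]   [P -> ( P )]
[((P))] ⇒ [((S))]   [P -> S]
[((S))] ⇒ [(([P]))]   [S -> [ P ]]
[(([P]))] ⇒ [(([S]))]   [P -> S]
[(([S]))] ⇒ [(([[P]]))]   [S -> [ P ]]
[(([[P]]))] ⇒ [(([[S]]))]   [P -> S]
[(([[S]]))] ⇒ [(([[[]]]))]   [S -> [ ]]

P⇒S⇒[P]⇒[(P)]⇒[((P))]⇒[((S))]⇒[(([P]))]⇒[(([S]))]⇒[(([[P]]))]⇒[(([[S]]))]⇒[(([[[]]]))]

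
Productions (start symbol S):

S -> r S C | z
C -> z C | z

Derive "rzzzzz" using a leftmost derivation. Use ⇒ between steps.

S ⇒ rSC   [S -> r S C]
rSC ⇒ rzC   [S -> z]
rzC ⇒ rzzC   [C -> z C]
rzzC ⇒ rzzzC   [C -> z C]
rzzzC ⇒ rzzzzC   [C -> z C]
rzzzzC ⇒ rzzzzz   [C -> z]

S ⇒ rSC ⇒ rzC ⇒ rzzC ⇒ rzzzC ⇒ rzzzzC ⇒ rzzzzz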